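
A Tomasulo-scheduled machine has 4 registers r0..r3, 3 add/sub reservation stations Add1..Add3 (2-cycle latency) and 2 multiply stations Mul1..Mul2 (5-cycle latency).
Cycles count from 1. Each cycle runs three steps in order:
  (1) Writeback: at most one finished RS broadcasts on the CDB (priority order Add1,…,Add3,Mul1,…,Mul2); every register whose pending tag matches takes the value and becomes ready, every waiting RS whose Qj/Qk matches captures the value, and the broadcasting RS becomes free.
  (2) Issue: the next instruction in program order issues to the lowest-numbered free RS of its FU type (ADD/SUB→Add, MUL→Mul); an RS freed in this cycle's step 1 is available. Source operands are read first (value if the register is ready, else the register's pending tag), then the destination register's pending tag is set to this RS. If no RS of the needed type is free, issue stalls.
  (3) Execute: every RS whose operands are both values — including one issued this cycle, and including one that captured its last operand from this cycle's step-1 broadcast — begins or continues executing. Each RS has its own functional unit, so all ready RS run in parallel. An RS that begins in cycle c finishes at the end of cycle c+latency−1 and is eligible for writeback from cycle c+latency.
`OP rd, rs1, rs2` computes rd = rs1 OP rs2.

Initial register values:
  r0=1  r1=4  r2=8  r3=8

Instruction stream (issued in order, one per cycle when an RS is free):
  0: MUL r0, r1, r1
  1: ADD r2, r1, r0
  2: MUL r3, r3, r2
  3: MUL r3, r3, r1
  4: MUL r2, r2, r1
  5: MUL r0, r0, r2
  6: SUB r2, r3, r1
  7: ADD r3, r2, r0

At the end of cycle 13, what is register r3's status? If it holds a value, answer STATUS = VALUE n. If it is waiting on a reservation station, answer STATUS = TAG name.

  c1: issue MUL r0<-Mul1  regs: r0:Mul1,r1:4,r2:8,r3:8
  c2: issue ADD r2<-Add1  regs: r0:Mul1,r1:4,r2:Add1,r3:8
  c3: issue MUL r3<-Mul2  regs: r0:Mul1,r1:4,r2:Add1,r3:Mul2
  c4: stall  regs: r0:Mul1,r1:4,r2:Add1,r3:Mul2
  c5: stall  regs: r0:Mul1,r1:4,r2:Add1,r3:Mul2
  c6: CDB Mul1=16; issue MUL r3<-Mul1  regs: r0:16,r1:4,r2:Add1,r3:Mul1
  c7: stall  regs: r0:16,r1:4,r2:Add1,r3:Mul1
  c8: CDB Add1=20; stall  regs: r0:16,r1:4,r2:20,r3:Mul1
  c9: stall  regs: r0:16,r1:4,r2:20,r3:Mul1
  c10: stall  regs: r0:16,r1:4,r2:20,r3:Mul1
  c11: stall  regs: r0:16,r1:4,r2:20,r3:Mul1
  c12: stall  regs: r0:16,r1:4,r2:20,r3:Mul1
  c13: CDB Mul2=160; issue MUL r2<-Mul2  regs: r0:16,r1:4,r2:Mul2,r3:Mul1

STATUS = TAG Mul1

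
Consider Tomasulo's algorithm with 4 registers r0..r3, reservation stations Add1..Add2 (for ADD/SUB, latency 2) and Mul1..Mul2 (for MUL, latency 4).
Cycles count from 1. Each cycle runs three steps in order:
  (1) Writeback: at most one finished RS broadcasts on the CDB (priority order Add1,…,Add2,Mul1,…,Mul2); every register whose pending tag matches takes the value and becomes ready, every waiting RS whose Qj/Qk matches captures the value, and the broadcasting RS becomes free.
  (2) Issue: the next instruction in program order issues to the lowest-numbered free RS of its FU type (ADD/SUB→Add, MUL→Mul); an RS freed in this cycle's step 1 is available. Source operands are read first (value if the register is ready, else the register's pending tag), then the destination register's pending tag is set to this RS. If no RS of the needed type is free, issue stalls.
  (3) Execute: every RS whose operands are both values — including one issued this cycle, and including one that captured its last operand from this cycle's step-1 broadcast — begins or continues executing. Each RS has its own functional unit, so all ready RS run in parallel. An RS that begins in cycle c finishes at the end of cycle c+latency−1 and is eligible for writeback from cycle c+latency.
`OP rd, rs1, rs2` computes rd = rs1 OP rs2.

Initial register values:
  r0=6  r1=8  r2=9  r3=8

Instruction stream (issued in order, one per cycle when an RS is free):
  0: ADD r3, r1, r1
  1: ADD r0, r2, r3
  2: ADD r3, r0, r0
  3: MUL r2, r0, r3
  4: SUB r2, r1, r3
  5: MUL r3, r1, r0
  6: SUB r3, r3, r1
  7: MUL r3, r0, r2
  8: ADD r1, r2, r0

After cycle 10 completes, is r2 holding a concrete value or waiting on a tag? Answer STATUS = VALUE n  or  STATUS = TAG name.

c1: issue ADD r3<-Add1 | r0:6,r1:8,r2:9,r3:Add1
c2: issue ADD r0<-Add2 | r0:Add2,r1:8,r2:9,r3:Add1
c3: CDB Add1=16; issue ADD r3<-Add1 | r0:Add2,r1:8,r2:9,r3:Add1
c4: issue MUL r2<-Mul1 | r0:Add2,r1:8,r2:Mul1,r3:Add1
c5: CDB Add2=25; issue SUB r2<-Add2 | r0:25,r1:8,r2:Add2,r3:Add1
c6: issue MUL r3<-Mul2 | r0:25,r1:8,r2:Add2,r3:Mul2
c7: CDB Add1=50; issue SUB r3<-Add1 | r0:25,r1:8,r2:Add2,r3:Add1
c8: stall | r0:25,r1:8,r2:Add2,r3:Add1
c9: CDB Add2=-42; stall | r0:25,r1:8,r2:-42,r3:Add1
c10: CDB Mul2=200; issue MUL r3<-Mul2 | r0:25,r1:8,r2:-42,r3:Mul2

STATUS = VALUE -42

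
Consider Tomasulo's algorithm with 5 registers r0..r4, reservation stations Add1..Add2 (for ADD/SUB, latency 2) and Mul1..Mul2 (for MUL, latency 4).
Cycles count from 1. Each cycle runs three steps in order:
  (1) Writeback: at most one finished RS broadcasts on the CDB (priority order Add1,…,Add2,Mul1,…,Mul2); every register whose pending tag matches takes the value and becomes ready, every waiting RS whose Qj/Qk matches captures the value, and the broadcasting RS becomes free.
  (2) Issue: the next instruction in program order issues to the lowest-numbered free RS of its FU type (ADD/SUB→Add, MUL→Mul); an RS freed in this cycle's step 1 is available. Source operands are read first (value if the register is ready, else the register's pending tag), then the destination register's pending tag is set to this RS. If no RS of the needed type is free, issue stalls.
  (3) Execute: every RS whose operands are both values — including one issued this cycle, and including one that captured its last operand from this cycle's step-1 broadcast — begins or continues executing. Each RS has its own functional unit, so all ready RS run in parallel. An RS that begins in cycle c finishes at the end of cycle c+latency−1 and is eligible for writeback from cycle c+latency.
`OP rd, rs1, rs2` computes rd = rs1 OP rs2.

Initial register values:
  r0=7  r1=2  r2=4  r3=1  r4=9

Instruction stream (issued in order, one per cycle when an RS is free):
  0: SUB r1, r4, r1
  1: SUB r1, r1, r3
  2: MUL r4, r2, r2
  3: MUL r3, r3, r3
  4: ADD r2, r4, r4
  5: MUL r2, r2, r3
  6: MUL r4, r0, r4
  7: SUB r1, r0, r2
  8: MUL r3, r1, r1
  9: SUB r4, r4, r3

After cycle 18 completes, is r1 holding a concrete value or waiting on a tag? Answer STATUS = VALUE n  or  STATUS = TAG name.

STATUS = VALUE -25

cycle 1: issue SUB r1<-Add1 // r0:7,r1:Add1,r2:4,r3:1,r4:9
cycle 2: issue SUB r1<-Add2 // r0:7,r1:Add2,r2:4,r3:1,r4:9
cycle 3: CDB Add1=7; issue MUL r4<-Mul1 // r0:7,r1:Add2,r2:4,r3:1,r4:Mul1
cycle 4: issue MUL r3<-Mul2 // r0:7,r1:Add2,r2:4,r3:Mul2,r4:Mul1
cycle 5: CDB Add2=6; issue ADD r2<-Add1 // r0:7,r1:6,r2:Add1,r3:Mul2,r4:Mul1
cycle 6: stall // r0:7,r1:6,r2:Add1,r3:Mul2,r4:Mul1
cycle 7: CDB Mul1=16; issue MUL r2<-Mul1 // r0:7,r1:6,r2:Mul1,r3:Mul2,r4:16
cycle 8: CDB Mul2=1; issue MUL r4<-Mul2 // r0:7,r1:6,r2:Mul1,r3:1,r4:Mul2
cycle 9: CDB Add1=32; issue SUB r1<-Add1 // r0:7,r1:Add1,r2:Mul1,r3:1,r4:Mul2
cycle 10: stall // r0:7,r1:Add1,r2:Mul1,r3:1,r4:Mul2
cycle 11: stall // r0:7,r1:Add1,r2:Mul1,r3:1,r4:Mul2
cycle 12: CDB Mul2=112; issue MUL r3<-Mul2 // r0:7,r1:Add1,r2:Mul1,r3:Mul2,r4:112
cycle 13: CDB Mul1=32; issue SUB r4<-Add2 // r0:7,r1:Add1,r2:32,r3:Mul2,r4:Add2
cycle 14: - // r0:7,r1:Add1,r2:32,r3:Mul2,r4:Add2
cycle 15: CDB Add1=-25 // r0:7,r1:-25,r2:32,r3:Mul2,r4:Add2
cycle 16: - // r0:7,r1:-25,r2:32,r3:Mul2,r4:Add2
cycle 17: - // r0:7,r1:-25,r2:32,r3:Mul2,r4:Add2
cycle 18: - // r0:7,r1:-25,r2:32,r3:Mul2,r4:Add2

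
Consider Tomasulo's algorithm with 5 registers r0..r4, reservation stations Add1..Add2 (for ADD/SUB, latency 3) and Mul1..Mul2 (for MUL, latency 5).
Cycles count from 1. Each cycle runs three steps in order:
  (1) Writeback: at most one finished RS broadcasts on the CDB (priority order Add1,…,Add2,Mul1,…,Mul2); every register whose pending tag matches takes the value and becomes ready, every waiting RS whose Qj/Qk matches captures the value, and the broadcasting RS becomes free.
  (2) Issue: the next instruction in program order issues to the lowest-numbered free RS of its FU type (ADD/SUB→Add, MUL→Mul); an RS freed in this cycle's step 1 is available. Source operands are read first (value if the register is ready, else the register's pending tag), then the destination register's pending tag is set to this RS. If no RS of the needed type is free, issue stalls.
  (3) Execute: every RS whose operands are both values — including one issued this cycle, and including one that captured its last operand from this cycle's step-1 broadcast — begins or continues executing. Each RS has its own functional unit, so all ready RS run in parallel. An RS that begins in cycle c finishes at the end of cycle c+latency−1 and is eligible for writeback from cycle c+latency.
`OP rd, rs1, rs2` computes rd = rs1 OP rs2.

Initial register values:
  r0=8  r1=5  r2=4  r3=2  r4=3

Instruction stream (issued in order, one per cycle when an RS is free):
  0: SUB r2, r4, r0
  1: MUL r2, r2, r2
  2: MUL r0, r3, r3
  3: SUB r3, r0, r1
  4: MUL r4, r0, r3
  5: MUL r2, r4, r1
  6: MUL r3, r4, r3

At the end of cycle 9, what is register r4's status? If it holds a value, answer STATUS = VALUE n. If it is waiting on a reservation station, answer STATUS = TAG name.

STATUS = TAG Mul2

c1: issue SUB r2<-Add1 | r0:8,r1:5,r2:Add1,r3:2,r4:3
c2: issue MUL r2<-Mul1 | r0:8,r1:5,r2:Mul1,r3:2,r4:3
c3: issue MUL r0<-Mul2 | r0:Mul2,r1:5,r2:Mul1,r3:2,r4:3
c4: CDB Add1=-5; issue SUB r3<-Add1 | r0:Mul2,r1:5,r2:Mul1,r3:Add1,r4:3
c5: stall | r0:Mul2,r1:5,r2:Mul1,r3:Add1,r4:3
c6: stall | r0:Mul2,r1:5,r2:Mul1,r3:Add1,r4:3
c7: stall | r0:Mul2,r1:5,r2:Mul1,r3:Add1,r4:3
c8: CDB Mul2=4; issue MUL r4<-Mul2 | r0:4,r1:5,r2:Mul1,r3:Add1,r4:Mul2
c9: CDB Mul1=25; issue MUL r2<-Mul1 | r0:4,r1:5,r2:Mul1,r3:Add1,r4:Mul2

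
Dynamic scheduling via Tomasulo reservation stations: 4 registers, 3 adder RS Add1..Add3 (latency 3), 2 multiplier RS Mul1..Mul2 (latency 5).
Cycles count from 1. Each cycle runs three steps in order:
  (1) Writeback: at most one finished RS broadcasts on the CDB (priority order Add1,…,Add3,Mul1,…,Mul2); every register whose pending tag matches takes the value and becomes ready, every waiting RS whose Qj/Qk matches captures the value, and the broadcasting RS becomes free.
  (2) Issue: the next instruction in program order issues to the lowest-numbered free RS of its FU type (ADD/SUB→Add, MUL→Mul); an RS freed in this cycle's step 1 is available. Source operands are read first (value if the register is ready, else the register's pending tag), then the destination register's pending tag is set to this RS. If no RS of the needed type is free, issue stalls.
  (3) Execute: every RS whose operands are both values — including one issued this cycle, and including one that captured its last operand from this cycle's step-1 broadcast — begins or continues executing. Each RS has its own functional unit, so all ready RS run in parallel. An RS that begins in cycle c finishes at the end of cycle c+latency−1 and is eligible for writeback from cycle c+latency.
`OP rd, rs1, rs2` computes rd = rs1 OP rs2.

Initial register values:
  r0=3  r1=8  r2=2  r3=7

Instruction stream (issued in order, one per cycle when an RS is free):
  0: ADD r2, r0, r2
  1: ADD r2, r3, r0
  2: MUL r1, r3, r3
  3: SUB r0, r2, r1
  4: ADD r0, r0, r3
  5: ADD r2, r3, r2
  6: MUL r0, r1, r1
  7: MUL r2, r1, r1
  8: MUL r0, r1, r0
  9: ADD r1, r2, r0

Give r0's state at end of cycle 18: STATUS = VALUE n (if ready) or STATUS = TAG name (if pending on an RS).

STATUS = TAG Mul1

  c1: issue ADD r2<-Add1  regs: r0:3,r1:8,r2:Add1,r3:7
  c2: issue ADD r2<-Add2  regs: r0:3,r1:8,r2:Add2,r3:7
  c3: issue MUL r1<-Mul1  regs: r0:3,r1:Mul1,r2:Add2,r3:7
  c4: CDB Add1=5; issue SUB r0<-Add1  regs: r0:Add1,r1:Mul1,r2:Add2,r3:7
  c5: CDB Add2=10; issue ADD r0<-Add2  regs: r0:Add2,r1:Mul1,r2:10,r3:7
  c6: issue ADD r2<-Add3  regs: r0:Add2,r1:Mul1,r2:Add3,r3:7
  c7: issue MUL r0<-Mul2  regs: r0:Mul2,r1:Mul1,r2:Add3,r3:7
  c8: CDB Mul1=49; issue MUL r2<-Mul1  regs: r0:Mul2,r1:49,r2:Mul1,r3:7
  c9: CDB Add3=17; stall  regs: r0:Mul2,r1:49,r2:Mul1,r3:7
  c10: stall  regs: r0:Mul2,r1:49,r2:Mul1,r3:7
  c11: CDB Add1=-39; stall  regs: r0:Mul2,r1:49,r2:Mul1,r3:7
  c12: stall  regs: r0:Mul2,r1:49,r2:Mul1,r3:7
  c13: CDB Mul1=2401; issue MUL r0<-Mul1  regs: r0:Mul1,r1:49,r2:2401,r3:7
  c14: CDB Add2=-32; issue ADD r1<-Add1  regs: r0:Mul1,r1:Add1,r2:2401,r3:7
  c15: CDB Mul2=2401  regs: r0:Mul1,r1:Add1,r2:2401,r3:7
  c16: -  regs: r0:Mul1,r1:Add1,r2:2401,r3:7
  c17: -  regs: r0:Mul1,r1:Add1,r2:2401,r3:7
  c18: -  regs: r0:Mul1,r1:Add1,r2:2401,r3:7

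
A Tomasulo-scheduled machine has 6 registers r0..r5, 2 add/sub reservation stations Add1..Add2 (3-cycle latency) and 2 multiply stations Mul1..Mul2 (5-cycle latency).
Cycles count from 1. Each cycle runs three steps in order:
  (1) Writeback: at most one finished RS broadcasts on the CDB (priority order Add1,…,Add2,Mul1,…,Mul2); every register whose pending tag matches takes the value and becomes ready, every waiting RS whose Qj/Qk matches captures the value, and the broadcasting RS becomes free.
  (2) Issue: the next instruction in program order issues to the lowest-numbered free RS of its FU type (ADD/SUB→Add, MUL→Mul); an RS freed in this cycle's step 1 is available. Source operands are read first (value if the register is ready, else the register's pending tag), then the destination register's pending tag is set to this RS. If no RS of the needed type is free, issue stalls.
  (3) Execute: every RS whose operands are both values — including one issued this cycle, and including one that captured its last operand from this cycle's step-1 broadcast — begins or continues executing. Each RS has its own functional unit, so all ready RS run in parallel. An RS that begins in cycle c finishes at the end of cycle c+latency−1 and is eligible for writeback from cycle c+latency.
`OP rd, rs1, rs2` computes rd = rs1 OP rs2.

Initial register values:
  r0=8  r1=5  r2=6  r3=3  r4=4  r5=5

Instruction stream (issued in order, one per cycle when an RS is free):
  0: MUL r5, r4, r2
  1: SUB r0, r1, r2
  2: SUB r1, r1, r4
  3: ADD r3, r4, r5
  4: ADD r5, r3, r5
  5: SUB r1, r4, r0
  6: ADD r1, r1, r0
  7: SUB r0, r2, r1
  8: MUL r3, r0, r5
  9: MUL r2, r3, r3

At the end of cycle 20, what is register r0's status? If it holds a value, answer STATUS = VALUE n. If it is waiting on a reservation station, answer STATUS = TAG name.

STATUS = VALUE 2

  c1: issue MUL r5<-Mul1  regs: r0:8,r1:5,r2:6,r3:3,r4:4,r5:Mul1
  c2: issue SUB r0<-Add1  regs: r0:Add1,r1:5,r2:6,r3:3,r4:4,r5:Mul1
  c3: issue SUB r1<-Add2  regs: r0:Add1,r1:Add2,r2:6,r3:3,r4:4,r5:Mul1
  c4: stall  regs: r0:Add1,r1:Add2,r2:6,r3:3,r4:4,r5:Mul1
  c5: CDB Add1=-1; issue ADD r3<-Add1  regs: r0:-1,r1:Add2,r2:6,r3:Add1,r4:4,r5:Mul1
  c6: CDB Add2=1; issue ADD r5<-Add2  regs: r0:-1,r1:1,r2:6,r3:Add1,r4:4,r5:Add2
  c7: CDB Mul1=24; stall  regs: r0:-1,r1:1,r2:6,r3:Add1,r4:4,r5:Add2
  c8: stall  regs: r0:-1,r1:1,r2:6,r3:Add1,r4:4,r5:Add2
  c9: stall  regs: r0:-1,r1:1,r2:6,r3:Add1,r4:4,r5:Add2
  c10: CDB Add1=28; issue SUB r1<-Add1  regs: r0:-1,r1:Add1,r2:6,r3:28,r4:4,r5:Add2
  c11: stall  regs: r0:-1,r1:Add1,r2:6,r3:28,r4:4,r5:Add2
  c12: stall  regs: r0:-1,r1:Add1,r2:6,r3:28,r4:4,r5:Add2
  c13: CDB Add1=5; issue ADD r1<-Add1  regs: r0:-1,r1:Add1,r2:6,r3:28,r4:4,r5:Add2
  c14: CDB Add2=52; issue SUB r0<-Add2  regs: r0:Add2,r1:Add1,r2:6,r3:28,r4:4,r5:52
  c15: issue MUL r3<-Mul1  regs: r0:Add2,r1:Add1,r2:6,r3:Mul1,r4:4,r5:52
  c16: CDB Add1=4; issue MUL r2<-Mul2  regs: r0:Add2,r1:4,r2:Mul2,r3:Mul1,r4:4,r5:52
  c17: -  regs: r0:Add2,r1:4,r2:Mul2,r3:Mul1,r4:4,r5:52
  c18: -  regs: r0:Add2,r1:4,r2:Mul2,r3:Mul1,r4:4,r5:52
  c19: CDB Add2=2  regs: r0:2,r1:4,r2:Mul2,r3:Mul1,r4:4,r5:52
  c20: -  regs: r0:2,r1:4,r2:Mul2,r3:Mul1,r4:4,r5:52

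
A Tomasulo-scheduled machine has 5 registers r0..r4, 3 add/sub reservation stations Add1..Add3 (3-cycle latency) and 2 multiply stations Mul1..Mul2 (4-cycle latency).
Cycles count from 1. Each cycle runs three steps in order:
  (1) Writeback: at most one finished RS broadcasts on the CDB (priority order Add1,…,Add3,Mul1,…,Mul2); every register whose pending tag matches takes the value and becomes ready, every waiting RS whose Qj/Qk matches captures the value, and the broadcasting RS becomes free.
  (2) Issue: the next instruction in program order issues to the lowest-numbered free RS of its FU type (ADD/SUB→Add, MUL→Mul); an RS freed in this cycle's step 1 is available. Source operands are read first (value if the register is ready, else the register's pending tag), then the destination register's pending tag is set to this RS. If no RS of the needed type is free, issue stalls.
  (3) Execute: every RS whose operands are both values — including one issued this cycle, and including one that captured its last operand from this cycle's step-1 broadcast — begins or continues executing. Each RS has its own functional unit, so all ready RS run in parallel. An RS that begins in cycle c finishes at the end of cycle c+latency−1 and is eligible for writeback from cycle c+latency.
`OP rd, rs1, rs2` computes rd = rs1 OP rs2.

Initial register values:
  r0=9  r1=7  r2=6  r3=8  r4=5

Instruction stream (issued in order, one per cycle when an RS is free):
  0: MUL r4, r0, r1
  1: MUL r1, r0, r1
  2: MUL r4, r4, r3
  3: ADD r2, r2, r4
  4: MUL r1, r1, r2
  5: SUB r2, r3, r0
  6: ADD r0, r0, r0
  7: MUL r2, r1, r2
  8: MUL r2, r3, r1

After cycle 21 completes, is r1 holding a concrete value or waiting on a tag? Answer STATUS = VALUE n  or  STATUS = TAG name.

STATUS = VALUE 32130

cycle 1: issue MUL r4<-Mul1 // r0:9,r1:7,r2:6,r3:8,r4:Mul1
cycle 2: issue MUL r1<-Mul2 // r0:9,r1:Mul2,r2:6,r3:8,r4:Mul1
cycle 3: stall // r0:9,r1:Mul2,r2:6,r3:8,r4:Mul1
cycle 4: stall // r0:9,r1:Mul2,r2:6,r3:8,r4:Mul1
cycle 5: CDB Mul1=63; issue MUL r4<-Mul1 // r0:9,r1:Mul2,r2:6,r3:8,r4:Mul1
cycle 6: CDB Mul2=63; issue ADD r2<-Add1 // r0:9,r1:63,r2:Add1,r3:8,r4:Mul1
cycle 7: issue MUL r1<-Mul2 // r0:9,r1:Mul2,r2:Add1,r3:8,r4:Mul1
cycle 8: issue SUB r2<-Add2 // r0:9,r1:Mul2,r2:Add2,r3:8,r4:Mul1
cycle 9: CDB Mul1=504; issue ADD r0<-Add3 // r0:Add3,r1:Mul2,r2:Add2,r3:8,r4:504
cycle 10: issue MUL r2<-Mul1 // r0:Add3,r1:Mul2,r2:Mul1,r3:8,r4:504
cycle 11: CDB Add2=-1; stall // r0:Add3,r1:Mul2,r2:Mul1,r3:8,r4:504
cycle 12: CDB Add1=510; stall // r0:Add3,r1:Mul2,r2:Mul1,r3:8,r4:504
cycle 13: CDB Add3=18; stall // r0:18,r1:Mul2,r2:Mul1,r3:8,r4:504
cycle 14: stall // r0:18,r1:Mul2,r2:Mul1,r3:8,r4:504
cycle 15: stall // r0:18,r1:Mul2,r2:Mul1,r3:8,r4:504
cycle 16: CDB Mul2=32130; issue MUL r2<-Mul2 // r0:18,r1:32130,r2:Mul2,r3:8,r4:504
cycle 17: - // r0:18,r1:32130,r2:Mul2,r3:8,r4:504
cycle 18: - // r0:18,r1:32130,r2:Mul2,r3:8,r4:504
cycle 19: - // r0:18,r1:32130,r2:Mul2,r3:8,r4:504
cycle 20: CDB Mul1=-32130 // r0:18,r1:32130,r2:Mul2,r3:8,r4:504
cycle 21: CDB Mul2=257040 // r0:18,r1:32130,r2:257040,r3:8,r4:504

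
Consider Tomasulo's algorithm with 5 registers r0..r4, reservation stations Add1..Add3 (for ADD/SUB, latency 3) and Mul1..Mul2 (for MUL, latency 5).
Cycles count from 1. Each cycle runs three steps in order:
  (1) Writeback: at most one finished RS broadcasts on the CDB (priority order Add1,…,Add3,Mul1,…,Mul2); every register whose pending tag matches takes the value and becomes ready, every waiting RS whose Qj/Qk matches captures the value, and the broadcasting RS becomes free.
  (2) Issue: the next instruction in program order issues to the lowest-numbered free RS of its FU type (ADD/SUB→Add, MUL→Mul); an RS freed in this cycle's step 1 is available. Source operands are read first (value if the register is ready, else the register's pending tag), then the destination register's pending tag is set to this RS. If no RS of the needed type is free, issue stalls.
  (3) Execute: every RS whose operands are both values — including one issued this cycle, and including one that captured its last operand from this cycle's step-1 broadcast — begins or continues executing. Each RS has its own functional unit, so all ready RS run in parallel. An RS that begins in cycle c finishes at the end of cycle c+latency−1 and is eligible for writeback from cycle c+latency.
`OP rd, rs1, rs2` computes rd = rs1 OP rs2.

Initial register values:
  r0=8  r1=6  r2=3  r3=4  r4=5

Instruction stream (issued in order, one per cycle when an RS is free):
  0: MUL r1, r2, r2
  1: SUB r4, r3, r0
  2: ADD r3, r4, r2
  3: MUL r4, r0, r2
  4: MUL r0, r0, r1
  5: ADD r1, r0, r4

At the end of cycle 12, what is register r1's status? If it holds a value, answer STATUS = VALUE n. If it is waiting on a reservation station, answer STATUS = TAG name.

STATUS = TAG Add1

c1: issue MUL r1<-Mul1 | r0:8,r1:Mul1,r2:3,r3:4,r4:5
c2: issue SUB r4<-Add1 | r0:8,r1:Mul1,r2:3,r3:4,r4:Add1
c3: issue ADD r3<-Add2 | r0:8,r1:Mul1,r2:3,r3:Add2,r4:Add1
c4: issue MUL r4<-Mul2 | r0:8,r1:Mul1,r2:3,r3:Add2,r4:Mul2
c5: CDB Add1=-4; stall | r0:8,r1:Mul1,r2:3,r3:Add2,r4:Mul2
c6: CDB Mul1=9; issue MUL r0<-Mul1 | r0:Mul1,r1:9,r2:3,r3:Add2,r4:Mul2
c7: issue ADD r1<-Add1 | r0:Mul1,r1:Add1,r2:3,r3:Add2,r4:Mul2
c8: CDB Add2=-1 | r0:Mul1,r1:Add1,r2:3,r3:-1,r4:Mul2
c9: CDB Mul2=24 | r0:Mul1,r1:Add1,r2:3,r3:-1,r4:24
c10: - | r0:Mul1,r1:Add1,r2:3,r3:-1,r4:24
c11: CDB Mul1=72 | r0:72,r1:Add1,r2:3,r3:-1,r4:24
c12: - | r0:72,r1:Add1,r2:3,r3:-1,r4:24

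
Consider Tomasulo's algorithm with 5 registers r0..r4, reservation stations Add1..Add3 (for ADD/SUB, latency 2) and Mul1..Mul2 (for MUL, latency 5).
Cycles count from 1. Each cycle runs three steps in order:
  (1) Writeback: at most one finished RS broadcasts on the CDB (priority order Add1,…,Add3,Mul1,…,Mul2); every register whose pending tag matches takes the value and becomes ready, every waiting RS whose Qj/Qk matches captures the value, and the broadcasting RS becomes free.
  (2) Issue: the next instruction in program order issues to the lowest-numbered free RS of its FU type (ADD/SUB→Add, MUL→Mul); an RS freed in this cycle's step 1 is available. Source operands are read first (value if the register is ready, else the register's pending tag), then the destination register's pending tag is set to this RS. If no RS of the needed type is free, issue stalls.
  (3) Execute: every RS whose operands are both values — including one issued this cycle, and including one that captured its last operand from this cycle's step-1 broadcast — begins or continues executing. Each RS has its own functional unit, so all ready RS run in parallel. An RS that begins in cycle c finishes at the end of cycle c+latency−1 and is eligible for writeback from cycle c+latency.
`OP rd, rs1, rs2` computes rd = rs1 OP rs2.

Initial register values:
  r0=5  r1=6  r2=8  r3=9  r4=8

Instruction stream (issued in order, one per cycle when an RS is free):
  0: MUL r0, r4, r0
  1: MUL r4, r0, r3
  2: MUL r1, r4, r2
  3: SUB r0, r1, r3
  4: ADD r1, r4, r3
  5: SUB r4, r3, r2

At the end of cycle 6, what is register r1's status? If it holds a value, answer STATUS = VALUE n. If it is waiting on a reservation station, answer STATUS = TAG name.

c1: issue MUL r0<-Mul1 | r0:Mul1,r1:6,r2:8,r3:9,r4:8
c2: issue MUL r4<-Mul2 | r0:Mul1,r1:6,r2:8,r3:9,r4:Mul2
c3: stall | r0:Mul1,r1:6,r2:8,r3:9,r4:Mul2
c4: stall | r0:Mul1,r1:6,r2:8,r3:9,r4:Mul2
c5: stall | r0:Mul1,r1:6,r2:8,r3:9,r4:Mul2
c6: CDB Mul1=40; issue MUL r1<-Mul1 | r0:40,r1:Mul1,r2:8,r3:9,r4:Mul2

STATUS = TAG Mul1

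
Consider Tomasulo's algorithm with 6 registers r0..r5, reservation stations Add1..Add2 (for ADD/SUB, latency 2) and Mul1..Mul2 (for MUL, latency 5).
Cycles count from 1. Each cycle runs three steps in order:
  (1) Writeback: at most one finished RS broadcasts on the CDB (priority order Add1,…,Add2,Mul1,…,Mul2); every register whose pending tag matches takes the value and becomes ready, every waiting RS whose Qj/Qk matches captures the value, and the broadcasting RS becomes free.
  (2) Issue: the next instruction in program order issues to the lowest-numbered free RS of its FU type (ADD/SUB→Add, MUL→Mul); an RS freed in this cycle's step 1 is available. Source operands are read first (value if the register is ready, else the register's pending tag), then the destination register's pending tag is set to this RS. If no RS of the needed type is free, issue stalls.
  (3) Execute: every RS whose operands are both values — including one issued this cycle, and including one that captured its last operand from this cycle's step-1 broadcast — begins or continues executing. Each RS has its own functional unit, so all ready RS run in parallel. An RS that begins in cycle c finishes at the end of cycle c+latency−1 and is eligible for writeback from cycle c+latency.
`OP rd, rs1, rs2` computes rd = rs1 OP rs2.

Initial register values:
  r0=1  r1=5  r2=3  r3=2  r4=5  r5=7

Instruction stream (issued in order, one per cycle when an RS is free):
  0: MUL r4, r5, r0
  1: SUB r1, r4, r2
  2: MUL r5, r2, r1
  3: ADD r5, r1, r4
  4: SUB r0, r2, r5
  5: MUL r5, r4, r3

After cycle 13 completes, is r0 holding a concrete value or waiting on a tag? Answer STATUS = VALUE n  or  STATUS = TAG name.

STATUS = VALUE -8

cycle 1: issue MUL r4<-Mul1 // r0:1,r1:5,r2:3,r3:2,r4:Mul1,r5:7
cycle 2: issue SUB r1<-Add1 // r0:1,r1:Add1,r2:3,r3:2,r4:Mul1,r5:7
cycle 3: issue MUL r5<-Mul2 // r0:1,r1:Add1,r2:3,r3:2,r4:Mul1,r5:Mul2
cycle 4: issue ADD r5<-Add2 // r0:1,r1:Add1,r2:3,r3:2,r4:Mul1,r5:Add2
cycle 5: stall // r0:1,r1:Add1,r2:3,r3:2,r4:Mul1,r5:Add2
cycle 6: CDB Mul1=7; stall // r0:1,r1:Add1,r2:3,r3:2,r4:7,r5:Add2
cycle 7: stall // r0:1,r1:Add1,r2:3,r3:2,r4:7,r5:Add2
cycle 8: CDB Add1=4; issue SUB r0<-Add1 // r0:Add1,r1:4,r2:3,r3:2,r4:7,r5:Add2
cycle 9: issue MUL r5<-Mul1 // r0:Add1,r1:4,r2:3,r3:2,r4:7,r5:Mul1
cycle 10: CDB Add2=11 // r0:Add1,r1:4,r2:3,r3:2,r4:7,r5:Mul1
cycle 11: - // r0:Add1,r1:4,r2:3,r3:2,r4:7,r5:Mul1
cycle 12: CDB Add1=-8 // r0:-8,r1:4,r2:3,r3:2,r4:7,r5:Mul1
cycle 13: CDB Mul2=12 // r0:-8,r1:4,r2:3,r3:2,r4:7,r5:Mul1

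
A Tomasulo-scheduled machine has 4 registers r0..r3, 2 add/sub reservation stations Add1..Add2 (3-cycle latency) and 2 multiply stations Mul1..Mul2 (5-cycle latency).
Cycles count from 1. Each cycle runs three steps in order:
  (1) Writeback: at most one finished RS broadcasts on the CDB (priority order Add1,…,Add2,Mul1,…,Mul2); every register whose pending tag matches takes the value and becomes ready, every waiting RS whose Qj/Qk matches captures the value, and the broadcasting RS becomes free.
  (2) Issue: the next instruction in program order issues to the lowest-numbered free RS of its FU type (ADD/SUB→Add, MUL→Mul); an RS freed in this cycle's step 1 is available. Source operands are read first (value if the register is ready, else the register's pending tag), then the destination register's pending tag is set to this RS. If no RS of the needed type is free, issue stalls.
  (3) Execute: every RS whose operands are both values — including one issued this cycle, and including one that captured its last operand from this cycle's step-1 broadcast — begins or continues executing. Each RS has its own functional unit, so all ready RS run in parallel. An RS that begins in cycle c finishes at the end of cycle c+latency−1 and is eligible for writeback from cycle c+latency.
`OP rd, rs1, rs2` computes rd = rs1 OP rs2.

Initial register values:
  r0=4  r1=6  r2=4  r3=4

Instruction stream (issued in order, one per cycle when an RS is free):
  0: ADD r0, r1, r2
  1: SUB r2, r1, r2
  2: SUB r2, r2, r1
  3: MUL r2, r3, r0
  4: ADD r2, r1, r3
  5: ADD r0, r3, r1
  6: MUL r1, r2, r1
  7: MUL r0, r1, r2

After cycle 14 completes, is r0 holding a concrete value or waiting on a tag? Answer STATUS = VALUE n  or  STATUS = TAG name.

  c1: issue ADD r0<-Add1  regs: r0:Add1,r1:6,r2:4,r3:4
  c2: issue SUB r2<-Add2  regs: r0:Add1,r1:6,r2:Add2,r3:4
  c3: stall  regs: r0:Add1,r1:6,r2:Add2,r3:4
  c4: CDB Add1=10; issue SUB r2<-Add1  regs: r0:10,r1:6,r2:Add1,r3:4
  c5: CDB Add2=2; issue MUL r2<-Mul1  regs: r0:10,r1:6,r2:Mul1,r3:4
  c6: issue ADD r2<-Add2  regs: r0:10,r1:6,r2:Add2,r3:4
  c7: stall  regs: r0:10,r1:6,r2:Add2,r3:4
  c8: CDB Add1=-4; issue ADD r0<-Add1  regs: r0:Add1,r1:6,r2:Add2,r3:4
  c9: CDB Add2=10; issue MUL r1<-Mul2  regs: r0:Add1,r1:Mul2,r2:10,r3:4
  c10: CDB Mul1=40; issue MUL r0<-Mul1  regs: r0:Mul1,r1:Mul2,r2:10,r3:4
  c11: CDB Add1=10  regs: r0:Mul1,r1:Mul2,r2:10,r3:4
  c12: -  regs: r0:Mul1,r1:Mul2,r2:10,r3:4
  c13: -  regs: r0:Mul1,r1:Mul2,r2:10,r3:4
  c14: CDB Mul2=60  regs: r0:Mul1,r1:60,r2:10,r3:4

STATUS = TAG Mul1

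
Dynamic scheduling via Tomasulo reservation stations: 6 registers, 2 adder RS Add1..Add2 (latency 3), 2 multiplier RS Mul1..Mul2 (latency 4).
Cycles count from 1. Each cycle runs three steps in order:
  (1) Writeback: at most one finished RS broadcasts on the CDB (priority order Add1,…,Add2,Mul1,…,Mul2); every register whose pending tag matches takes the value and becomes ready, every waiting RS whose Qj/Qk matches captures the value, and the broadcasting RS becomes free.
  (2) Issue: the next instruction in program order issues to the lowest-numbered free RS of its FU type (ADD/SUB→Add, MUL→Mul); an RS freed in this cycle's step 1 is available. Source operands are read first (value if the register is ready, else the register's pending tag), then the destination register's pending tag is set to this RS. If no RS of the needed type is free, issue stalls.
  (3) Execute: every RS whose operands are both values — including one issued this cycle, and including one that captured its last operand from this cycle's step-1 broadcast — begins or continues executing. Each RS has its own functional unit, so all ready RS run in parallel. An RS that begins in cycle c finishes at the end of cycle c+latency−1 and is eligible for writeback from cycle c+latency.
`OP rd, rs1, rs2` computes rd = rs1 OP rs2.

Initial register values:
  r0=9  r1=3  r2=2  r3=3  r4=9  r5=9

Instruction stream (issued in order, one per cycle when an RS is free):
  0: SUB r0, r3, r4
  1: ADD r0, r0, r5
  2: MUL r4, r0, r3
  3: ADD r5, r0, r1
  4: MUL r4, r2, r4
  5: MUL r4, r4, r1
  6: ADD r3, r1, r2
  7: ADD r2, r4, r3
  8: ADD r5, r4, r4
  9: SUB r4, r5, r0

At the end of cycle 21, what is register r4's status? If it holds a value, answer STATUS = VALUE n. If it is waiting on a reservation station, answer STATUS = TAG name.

cycle 1: issue SUB r0<-Add1 // r0:Add1,r1:3,r2:2,r3:3,r4:9,r5:9
cycle 2: issue ADD r0<-Add2 // r0:Add2,r1:3,r2:2,r3:3,r4:9,r5:9
cycle 3: issue MUL r4<-Mul1 // r0:Add2,r1:3,r2:2,r3:3,r4:Mul1,r5:9
cycle 4: CDB Add1=-6; issue ADD r5<-Add1 // r0:Add2,r1:3,r2:2,r3:3,r4:Mul1,r5:Add1
cycle 5: issue MUL r4<-Mul2 // r0:Add2,r1:3,r2:2,r3:3,r4:Mul2,r5:Add1
cycle 6: stall // r0:Add2,r1:3,r2:2,r3:3,r4:Mul2,r5:Add1
cycle 7: CDB Add2=3; stall // r0:3,r1:3,r2:2,r3:3,r4:Mul2,r5:Add1
cycle 8: stall // r0:3,r1:3,r2:2,r3:3,r4:Mul2,r5:Add1
cycle 9: stall // r0:3,r1:3,r2:2,r3:3,r4:Mul2,r5:Add1
cycle 10: CDB Add1=6; stall // r0:3,r1:3,r2:2,r3:3,r4:Mul2,r5:6
cycle 11: CDB Mul1=9; issue MUL r4<-Mul1 // r0:3,r1:3,r2:2,r3:3,r4:Mul1,r5:6
cycle 12: issue ADD r3<-Add1 // r0:3,r1:3,r2:2,r3:Add1,r4:Mul1,r5:6
cycle 13: issue ADD r2<-Add2 // r0:3,r1:3,r2:Add2,r3:Add1,r4:Mul1,r5:6
cycle 14: stall // r0:3,r1:3,r2:Add2,r3:Add1,r4:Mul1,r5:6
cycle 15: CDB Add1=5; issue ADD r5<-Add1 // r0:3,r1:3,r2:Add2,r3:5,r4:Mul1,r5:Add1
cycle 16: CDB Mul2=18; stall // r0:3,r1:3,r2:Add2,r3:5,r4:Mul1,r5:Add1
cycle 17: stall // r0:3,r1:3,r2:Add2,r3:5,r4:Mul1,r5:Add1
cycle 18: stall // r0:3,r1:3,r2:Add2,r3:5,r4:Mul1,r5:Add1
cycle 19: stall // r0:3,r1:3,r2:Add2,r3:5,r4:Mul1,r5:Add1
cycle 20: CDB Mul1=54; stall // r0:3,r1:3,r2:Add2,r3:5,r4:54,r5:Add1
cycle 21: stall // r0:3,r1:3,r2:Add2,r3:5,r4:54,r5:Add1

STATUS = VALUE 54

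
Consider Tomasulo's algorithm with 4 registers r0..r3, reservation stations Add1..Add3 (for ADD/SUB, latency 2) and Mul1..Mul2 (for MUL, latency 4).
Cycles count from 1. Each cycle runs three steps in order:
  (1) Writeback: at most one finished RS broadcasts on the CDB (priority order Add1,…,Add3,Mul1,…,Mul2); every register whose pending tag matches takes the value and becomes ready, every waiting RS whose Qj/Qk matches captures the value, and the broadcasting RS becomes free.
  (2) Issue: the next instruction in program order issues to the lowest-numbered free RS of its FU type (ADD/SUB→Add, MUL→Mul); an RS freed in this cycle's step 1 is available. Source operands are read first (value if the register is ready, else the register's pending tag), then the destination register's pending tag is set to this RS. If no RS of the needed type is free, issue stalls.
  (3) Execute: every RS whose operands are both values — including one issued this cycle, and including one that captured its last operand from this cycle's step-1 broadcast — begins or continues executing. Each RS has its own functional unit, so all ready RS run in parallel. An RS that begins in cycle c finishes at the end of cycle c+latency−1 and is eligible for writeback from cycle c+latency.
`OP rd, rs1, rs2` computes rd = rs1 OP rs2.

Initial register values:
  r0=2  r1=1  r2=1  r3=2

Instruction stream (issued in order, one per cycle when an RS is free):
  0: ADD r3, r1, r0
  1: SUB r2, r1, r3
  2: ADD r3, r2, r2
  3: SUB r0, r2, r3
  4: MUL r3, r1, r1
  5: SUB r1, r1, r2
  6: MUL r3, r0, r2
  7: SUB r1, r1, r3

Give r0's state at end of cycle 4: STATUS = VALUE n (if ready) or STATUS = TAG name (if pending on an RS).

  c1: issue ADD r3<-Add1  regs: r0:2,r1:1,r2:1,r3:Add1
  c2: issue SUB r2<-Add2  regs: r0:2,r1:1,r2:Add2,r3:Add1
  c3: CDB Add1=3; issue ADD r3<-Add1  regs: r0:2,r1:1,r2:Add2,r3:Add1
  c4: issue SUB r0<-Add3  regs: r0:Add3,r1:1,r2:Add2,r3:Add1

STATUS = TAG Add3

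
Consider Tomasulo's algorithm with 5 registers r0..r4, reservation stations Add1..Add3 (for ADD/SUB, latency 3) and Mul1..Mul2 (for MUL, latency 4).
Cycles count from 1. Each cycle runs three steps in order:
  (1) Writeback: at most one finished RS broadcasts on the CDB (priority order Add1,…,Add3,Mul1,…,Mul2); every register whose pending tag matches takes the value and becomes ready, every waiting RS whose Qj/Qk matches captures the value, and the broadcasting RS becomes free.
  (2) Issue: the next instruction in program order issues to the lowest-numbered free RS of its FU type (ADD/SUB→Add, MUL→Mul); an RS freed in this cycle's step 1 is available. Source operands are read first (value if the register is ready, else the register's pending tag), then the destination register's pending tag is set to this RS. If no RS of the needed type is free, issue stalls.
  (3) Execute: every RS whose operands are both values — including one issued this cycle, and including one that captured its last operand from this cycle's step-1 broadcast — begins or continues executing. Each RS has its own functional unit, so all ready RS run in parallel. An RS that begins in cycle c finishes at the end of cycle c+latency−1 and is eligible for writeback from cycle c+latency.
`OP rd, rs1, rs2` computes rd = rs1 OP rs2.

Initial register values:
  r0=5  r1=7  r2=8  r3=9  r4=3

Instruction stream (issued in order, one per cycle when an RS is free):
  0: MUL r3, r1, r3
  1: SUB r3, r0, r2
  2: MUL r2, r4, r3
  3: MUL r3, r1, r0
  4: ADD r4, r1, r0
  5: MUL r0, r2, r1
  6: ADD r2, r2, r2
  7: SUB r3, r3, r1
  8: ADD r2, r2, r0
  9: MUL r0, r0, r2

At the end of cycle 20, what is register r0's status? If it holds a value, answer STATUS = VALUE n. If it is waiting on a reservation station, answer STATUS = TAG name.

c1: issue MUL r3<-Mul1 | r0:5,r1:7,r2:8,r3:Mul1,r4:3
c2: issue SUB r3<-Add1 | r0:5,r1:7,r2:8,r3:Add1,r4:3
c3: issue MUL r2<-Mul2 | r0:5,r1:7,r2:Mul2,r3:Add1,r4:3
c4: stall | r0:5,r1:7,r2:Mul2,r3:Add1,r4:3
c5: CDB Add1=-3; stall | r0:5,r1:7,r2:Mul2,r3:-3,r4:3
c6: CDB Mul1=63; issue MUL r3<-Mul1 | r0:5,r1:7,r2:Mul2,r3:Mul1,r4:3
c7: issue ADD r4<-Add1 | r0:5,r1:7,r2:Mul2,r3:Mul1,r4:Add1
c8: stall | r0:5,r1:7,r2:Mul2,r3:Mul1,r4:Add1
c9: CDB Mul2=-9; issue MUL r0<-Mul2 | r0:Mul2,r1:7,r2:-9,r3:Mul1,r4:Add1
c10: CDB Add1=12; issue ADD r2<-Add1 | r0:Mul2,r1:7,r2:Add1,r3:Mul1,r4:12
c11: CDB Mul1=35; issue SUB r3<-Add2 | r0:Mul2,r1:7,r2:Add1,r3:Add2,r4:12
c12: issue ADD r2<-Add3 | r0:Mul2,r1:7,r2:Add3,r3:Add2,r4:12
c13: CDB Add1=-18; issue MUL r0<-Mul1 | r0:Mul1,r1:7,r2:Add3,r3:Add2,r4:12
c14: CDB Add2=28 | r0:Mul1,r1:7,r2:Add3,r3:28,r4:12
c15: CDB Mul2=-63 | r0:Mul1,r1:7,r2:Add3,r3:28,r4:12
c16: - | r0:Mul1,r1:7,r2:Add3,r3:28,r4:12
c17: - | r0:Mul1,r1:7,r2:Add3,r3:28,r4:12
c18: CDB Add3=-81 | r0:Mul1,r1:7,r2:-81,r3:28,r4:12
c19: - | r0:Mul1,r1:7,r2:-81,r3:28,r4:12
c20: - | r0:Mul1,r1:7,r2:-81,r3:28,r4:12

STATUS = TAG Mul1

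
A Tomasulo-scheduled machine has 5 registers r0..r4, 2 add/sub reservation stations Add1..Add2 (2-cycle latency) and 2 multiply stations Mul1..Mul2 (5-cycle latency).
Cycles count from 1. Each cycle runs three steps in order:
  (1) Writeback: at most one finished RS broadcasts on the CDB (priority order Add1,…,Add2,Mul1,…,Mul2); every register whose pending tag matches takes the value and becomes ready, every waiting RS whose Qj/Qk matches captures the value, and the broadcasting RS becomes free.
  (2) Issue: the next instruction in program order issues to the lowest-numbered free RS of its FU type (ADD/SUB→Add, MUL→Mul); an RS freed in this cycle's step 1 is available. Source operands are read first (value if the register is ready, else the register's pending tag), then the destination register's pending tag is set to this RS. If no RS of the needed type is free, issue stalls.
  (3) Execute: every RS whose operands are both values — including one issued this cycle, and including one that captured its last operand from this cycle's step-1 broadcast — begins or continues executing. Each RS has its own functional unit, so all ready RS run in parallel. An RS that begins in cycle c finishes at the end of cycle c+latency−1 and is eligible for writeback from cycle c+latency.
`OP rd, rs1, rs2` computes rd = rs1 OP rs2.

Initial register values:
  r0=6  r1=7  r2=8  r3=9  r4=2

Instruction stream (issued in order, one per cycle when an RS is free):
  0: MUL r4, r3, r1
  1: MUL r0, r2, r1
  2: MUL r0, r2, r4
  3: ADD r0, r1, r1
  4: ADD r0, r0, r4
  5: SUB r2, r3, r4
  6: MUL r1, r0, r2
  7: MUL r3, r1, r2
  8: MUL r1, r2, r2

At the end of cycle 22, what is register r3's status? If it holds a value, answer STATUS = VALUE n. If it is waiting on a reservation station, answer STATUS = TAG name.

STATUS = VALUE 224532

  c1: issue MUL r4<-Mul1  regs: r0:6,r1:7,r2:8,r3:9,r4:Mul1
  c2: issue MUL r0<-Mul2  regs: r0:Mul2,r1:7,r2:8,r3:9,r4:Mul1
  c3: stall  regs: r0:Mul2,r1:7,r2:8,r3:9,r4:Mul1
  c4: stall  regs: r0:Mul2,r1:7,r2:8,r3:9,r4:Mul1
  c5: stall  regs: r0:Mul2,r1:7,r2:8,r3:9,r4:Mul1
  c6: CDB Mul1=63; issue MUL r0<-Mul1  regs: r0:Mul1,r1:7,r2:8,r3:9,r4:63
  c7: CDB Mul2=56; issue ADD r0<-Add1  regs: r0:Add1,r1:7,r2:8,r3:9,r4:63
  c8: issue ADD r0<-Add2  regs: r0:Add2,r1:7,r2:8,r3:9,r4:63
  c9: CDB Add1=14; issue SUB r2<-Add1  regs: r0:Add2,r1:7,r2:Add1,r3:9,r4:63
  c10: issue MUL r1<-Mul2  regs: r0:Add2,r1:Mul2,r2:Add1,r3:9,r4:63
  c11: CDB Add1=-54; stall  regs: r0:Add2,r1:Mul2,r2:-54,r3:9,r4:63
  c12: CDB Add2=77; stall  regs: r0:77,r1:Mul2,r2:-54,r3:9,r4:63
  c13: CDB Mul1=504; issue MUL r3<-Mul1  regs: r0:77,r1:Mul2,r2:-54,r3:Mul1,r4:63
  c14: stall  regs: r0:77,r1:Mul2,r2:-54,r3:Mul1,r4:63
  c15: stall  regs: r0:77,r1:Mul2,r2:-54,r3:Mul1,r4:63
  c16: stall  regs: r0:77,r1:Mul2,r2:-54,r3:Mul1,r4:63
  c17: CDB Mul2=-4158; issue MUL r1<-Mul2  regs: r0:77,r1:Mul2,r2:-54,r3:Mul1,r4:63
  c18: -  regs: r0:77,r1:Mul2,r2:-54,r3:Mul1,r4:63
  c19: -  regs: r0:77,r1:Mul2,r2:-54,r3:Mul1,r4:63
  c20: -  regs: r0:77,r1:Mul2,r2:-54,r3:Mul1,r4:63
  c21: -  regs: r0:77,r1:Mul2,r2:-54,r3:Mul1,r4:63
  c22: CDB Mul1=224532  regs: r0:77,r1:Mul2,r2:-54,r3:224532,r4:63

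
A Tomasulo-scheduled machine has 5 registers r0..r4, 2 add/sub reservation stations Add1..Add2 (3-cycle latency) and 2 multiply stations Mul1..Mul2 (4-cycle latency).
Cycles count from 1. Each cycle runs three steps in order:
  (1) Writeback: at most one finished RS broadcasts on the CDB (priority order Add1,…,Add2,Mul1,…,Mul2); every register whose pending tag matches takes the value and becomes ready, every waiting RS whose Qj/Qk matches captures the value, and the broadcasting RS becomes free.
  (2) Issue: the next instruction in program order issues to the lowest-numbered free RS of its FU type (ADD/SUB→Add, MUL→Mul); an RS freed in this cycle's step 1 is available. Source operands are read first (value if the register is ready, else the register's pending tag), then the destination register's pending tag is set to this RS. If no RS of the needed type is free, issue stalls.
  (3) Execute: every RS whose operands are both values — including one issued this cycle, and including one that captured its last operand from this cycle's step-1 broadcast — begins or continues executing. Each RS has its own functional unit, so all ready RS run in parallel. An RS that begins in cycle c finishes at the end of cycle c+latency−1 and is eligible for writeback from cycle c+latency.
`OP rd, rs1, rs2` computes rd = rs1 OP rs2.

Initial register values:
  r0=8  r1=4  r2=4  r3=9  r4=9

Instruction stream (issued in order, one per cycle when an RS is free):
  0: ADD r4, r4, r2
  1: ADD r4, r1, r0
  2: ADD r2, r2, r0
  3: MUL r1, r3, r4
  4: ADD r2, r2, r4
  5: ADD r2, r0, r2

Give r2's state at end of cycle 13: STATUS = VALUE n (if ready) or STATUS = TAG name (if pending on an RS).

STATUS = VALUE 32

cycle 1: issue ADD r4<-Add1 // r0:8,r1:4,r2:4,r3:9,r4:Add1
cycle 2: issue ADD r4<-Add2 // r0:8,r1:4,r2:4,r3:9,r4:Add2
cycle 3: stall // r0:8,r1:4,r2:4,r3:9,r4:Add2
cycle 4: CDB Add1=13; issue ADD r2<-Add1 // r0:8,r1:4,r2:Add1,r3:9,r4:Add2
cycle 5: CDB Add2=12; issue MUL r1<-Mul1 // r0:8,r1:Mul1,r2:Add1,r3:9,r4:12
cycle 6: issue ADD r2<-Add2 // r0:8,r1:Mul1,r2:Add2,r3:9,r4:12
cycle 7: CDB Add1=12; issue ADD r2<-Add1 // r0:8,r1:Mul1,r2:Add1,r3:9,r4:12
cycle 8: - // r0:8,r1:Mul1,r2:Add1,r3:9,r4:12
cycle 9: CDB Mul1=108 // r0:8,r1:108,r2:Add1,r3:9,r4:12
cycle 10: CDB Add2=24 // r0:8,r1:108,r2:Add1,r3:9,r4:12
cycle 11: - // r0:8,r1:108,r2:Add1,r3:9,r4:12
cycle 12: - // r0:8,r1:108,r2:Add1,r3:9,r4:12
cycle 13: CDB Add1=32 // r0:8,r1:108,r2:32,r3:9,r4:12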